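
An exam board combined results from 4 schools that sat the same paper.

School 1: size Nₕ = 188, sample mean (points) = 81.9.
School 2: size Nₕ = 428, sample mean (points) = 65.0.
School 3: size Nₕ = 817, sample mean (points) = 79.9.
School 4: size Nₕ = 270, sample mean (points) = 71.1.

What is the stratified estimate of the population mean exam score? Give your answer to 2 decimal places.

74.98

N = 188 + 428 + 817 + 270 = 1703.
Weight each subgroup mean by Nₕ/N and sum.
Σ Nₕx̄ₕ = 188·81.9 + 428·65.0 + 817·79.9 + 270·71.1 = 15397.2 + 27820 + 65278.3 + 19197 = 127692.5.
Divide by N: 127692.5 / 1703 = 74.9809... → 74.98.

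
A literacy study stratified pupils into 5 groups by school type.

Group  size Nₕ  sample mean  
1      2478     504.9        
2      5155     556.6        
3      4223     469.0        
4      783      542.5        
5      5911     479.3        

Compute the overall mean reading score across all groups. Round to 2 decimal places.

504.52

N = 18550; weights Wₕ = Nₕ/N = (0.1336, 0.2779, 0.2277, 0.0422, 0.3187).
x̄_st = Σ Wₕ·x̄ₕ = 0.1336·504.9 + 0.2779·556.6 + 0.2277·469.0 + 0.0422·542.5 + 0.3187·479.3 ≈ 504.5241...
→ 504.52.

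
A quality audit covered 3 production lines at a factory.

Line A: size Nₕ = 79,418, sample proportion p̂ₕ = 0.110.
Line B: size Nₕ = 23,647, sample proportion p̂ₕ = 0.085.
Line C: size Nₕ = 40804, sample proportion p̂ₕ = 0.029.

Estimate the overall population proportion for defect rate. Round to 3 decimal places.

0.083

Wₕ = Nₕ/N with N = 143869: 0.5520, 0.1644, 0.2836.
p̂_st = 0.5520·0.110 + 0.1644·0.085 + 0.2836·0.029 ≈ 0.08292... → 0.083.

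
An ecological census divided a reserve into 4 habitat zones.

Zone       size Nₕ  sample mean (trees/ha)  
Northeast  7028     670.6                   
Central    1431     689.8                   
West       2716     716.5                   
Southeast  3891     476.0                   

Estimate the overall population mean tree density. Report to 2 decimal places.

x̄_st = (Σ Nₕx̄ₕ) / (Σ Nₕ) = (7028·670.6 + 1431·689.8 + 2716·716.5 + 3891·476.0) / 15066
= 9498210.6 / 15066 = 630.4401... → 630.44.

630.44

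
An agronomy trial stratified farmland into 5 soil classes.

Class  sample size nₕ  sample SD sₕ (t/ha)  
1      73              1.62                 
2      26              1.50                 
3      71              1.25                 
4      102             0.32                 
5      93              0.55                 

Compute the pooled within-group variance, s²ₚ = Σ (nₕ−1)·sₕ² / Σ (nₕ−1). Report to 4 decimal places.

1.0910

1: (73−1)·1.62² = 72·2.6244 = 188.9568
2: (26−1)·1.50² = 25·2.25 = 56.25
3: (71−1)·1.25² = 70·1.5625 = 109.375
4: (102−1)·0.32² = 101·0.1024 = 10.3424
5: (93−1)·0.55² = 92·0.3025 = 27.83
Numerator = 392.7542; denominator = Σ(nₕ−1) = 360.
s²ₚ = 392.7542/360 = 1.090984... → 1.0910.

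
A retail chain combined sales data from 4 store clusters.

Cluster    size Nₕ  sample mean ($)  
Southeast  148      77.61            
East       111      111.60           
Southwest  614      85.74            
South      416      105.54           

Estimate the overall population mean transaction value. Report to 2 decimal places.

x̄_st = (Σ Nₕx̄ₕ) / (Σ Nₕ) = (148·77.61 + 111·111.60 + 614·85.74 + 416·105.54) / 1289
= 120422.88 / 1289 = 93.4235... → 93.42.

93.42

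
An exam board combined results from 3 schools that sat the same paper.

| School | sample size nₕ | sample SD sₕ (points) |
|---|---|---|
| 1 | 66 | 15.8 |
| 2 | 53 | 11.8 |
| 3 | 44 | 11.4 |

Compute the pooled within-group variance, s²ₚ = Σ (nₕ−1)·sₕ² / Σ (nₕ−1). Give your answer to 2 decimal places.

1: (66−1)·15.8² = 65·249.64 = 16226.6
2: (53−1)·11.8² = 52·139.24 = 7240.48
3: (44−1)·11.4² = 43·129.96 = 5588.28
Numerator = 29055.36; denominator = Σ(nₕ−1) = 160.
s²ₚ = 29055.36/160 = 181.596 → 181.60.

181.60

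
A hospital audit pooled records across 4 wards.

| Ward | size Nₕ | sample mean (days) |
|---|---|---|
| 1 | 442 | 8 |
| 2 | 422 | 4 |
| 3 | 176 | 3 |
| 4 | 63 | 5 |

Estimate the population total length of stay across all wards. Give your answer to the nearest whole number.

Population total = Σ Nₕ·x̄ₕ (each stratum's size times its mean).
442·8 + 422·4 + 176·3 + 63·5 = 3536 + 1688 + 528 + 315 = 6067.

6067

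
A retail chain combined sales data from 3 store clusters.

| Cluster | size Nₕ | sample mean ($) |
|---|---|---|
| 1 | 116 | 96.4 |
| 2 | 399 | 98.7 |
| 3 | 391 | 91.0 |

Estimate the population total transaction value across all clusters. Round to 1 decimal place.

1: 116·96.4 = 11182.4
2: 399·98.7 = 39381.3
3: 391·91.0 = 35581
τ̂ = Σ Nₕx̄ₕ = 86144.7.

86144.7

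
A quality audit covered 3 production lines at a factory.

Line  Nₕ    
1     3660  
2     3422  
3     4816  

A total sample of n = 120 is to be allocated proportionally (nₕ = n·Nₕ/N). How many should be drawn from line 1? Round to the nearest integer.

37

Share of line 1 = 3660/11898 = 0.30761.
Allocate 120 × 0.30761 = 36.914... → 37.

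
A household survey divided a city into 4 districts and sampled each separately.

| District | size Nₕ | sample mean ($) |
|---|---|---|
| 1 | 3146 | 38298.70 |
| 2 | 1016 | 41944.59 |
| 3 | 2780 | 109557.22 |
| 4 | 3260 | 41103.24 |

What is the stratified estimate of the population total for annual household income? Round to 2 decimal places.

601669047.64

Estimate total by summing Nₕ·x̄ₕ over strata.
3146·38298.70 + 1016·41944.59 + 2780·109557.22 + 3260·41103.24 = 120487710.2 + 42615703.44 + 304569071.6 + 133996562.4 = 601669047.64.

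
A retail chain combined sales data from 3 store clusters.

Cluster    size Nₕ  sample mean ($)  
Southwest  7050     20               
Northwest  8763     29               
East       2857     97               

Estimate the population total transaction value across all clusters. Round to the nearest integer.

672256

Southwest: 7050·20 = 141000
Northwest: 8763·29 = 254127
East: 2857·97 = 277129
τ̂ = Σ Nₕx̄ₕ = 672256.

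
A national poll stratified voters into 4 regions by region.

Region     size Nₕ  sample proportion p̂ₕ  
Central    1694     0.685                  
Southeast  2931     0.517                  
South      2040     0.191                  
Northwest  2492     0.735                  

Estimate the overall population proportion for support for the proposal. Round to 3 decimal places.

0.535

N = 1694 + 2931 + 2040 + 2492 = 9157.
Overall proportion = Σ (Nₕ/N)·p̂ₕ.
Σ Nₕp̂ₕ = 1160.39 + 1515.327 + 389.64 + 1831.62 = 4896.977.
4896.977 / 9157 = 0.53478... → 0.535.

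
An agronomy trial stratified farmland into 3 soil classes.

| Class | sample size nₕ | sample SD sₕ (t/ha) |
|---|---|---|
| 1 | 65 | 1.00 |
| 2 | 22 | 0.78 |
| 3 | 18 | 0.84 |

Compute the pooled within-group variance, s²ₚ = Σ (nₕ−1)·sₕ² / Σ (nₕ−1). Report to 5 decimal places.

Degrees of freedom: 64 + 21 + 17 = 102.
Σ(nₕ−1)sₕ² = 64·1 + 21·0.6084 + 17·0.7056 = 88.7716.
s²ₚ = 88.7716 / 102 = 0.8703098... → 0.87031.

0.87031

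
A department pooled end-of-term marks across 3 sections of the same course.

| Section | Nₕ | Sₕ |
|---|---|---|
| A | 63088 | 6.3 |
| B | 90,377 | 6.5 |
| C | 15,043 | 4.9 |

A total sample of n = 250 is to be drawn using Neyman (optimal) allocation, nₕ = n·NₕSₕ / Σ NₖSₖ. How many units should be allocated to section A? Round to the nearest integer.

Σ NₕSₕ = 63088·6.3 + 90377·6.5 + 15043·4.9 = 1058615.6.
Share for A: 397454.4/1058615.6 = 0.37545.
n_A = 250 × 0.37545 = 93.862... → 94.

94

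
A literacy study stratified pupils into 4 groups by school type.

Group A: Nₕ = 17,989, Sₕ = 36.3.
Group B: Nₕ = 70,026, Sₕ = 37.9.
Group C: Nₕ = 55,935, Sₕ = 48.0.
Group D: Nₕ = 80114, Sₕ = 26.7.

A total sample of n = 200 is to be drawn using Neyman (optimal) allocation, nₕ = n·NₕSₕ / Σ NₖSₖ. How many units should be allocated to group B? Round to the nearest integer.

A: NₕSₕ = 17989·36.3 = 653000.7
B: NₕSₕ = 70026·37.9 = 2653985.4
C: NₕSₕ = 55935·48.0 = 2684880
D: NₕSₕ = 80114·26.7 = 2139043.8
Σ NₕSₕ = 8130909.9.
n_B = 200·2653985.4/8130909.9 = 65.281... → 65.

65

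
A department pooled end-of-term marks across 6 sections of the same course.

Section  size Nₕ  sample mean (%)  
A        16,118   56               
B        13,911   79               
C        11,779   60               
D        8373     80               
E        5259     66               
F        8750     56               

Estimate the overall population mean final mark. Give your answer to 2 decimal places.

x̄_st = (Σ Nₕx̄ₕ) / (Σ Nₕ) = (16118·56 + 13911·79 + 11779·60 + 8373·80 + 5259·66 + 8750·56) / 64190
= 4215251 / 64190 = 65.6683... → 65.67.

65.67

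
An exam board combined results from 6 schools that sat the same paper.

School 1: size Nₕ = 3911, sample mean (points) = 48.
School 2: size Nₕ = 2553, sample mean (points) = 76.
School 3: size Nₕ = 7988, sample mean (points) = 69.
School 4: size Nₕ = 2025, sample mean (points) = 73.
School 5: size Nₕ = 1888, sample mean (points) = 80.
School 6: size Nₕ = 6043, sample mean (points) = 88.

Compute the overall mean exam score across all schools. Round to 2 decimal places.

72.25

N = 3911 + 2553 + 7988 + 2025 + 1888 + 6043 = 24408.
Weight each subgroup mean by Nₕ/N and sum.
Σ Nₕx̄ₕ = 3911·48 + 2553·76 + 7988·69 + 2025·73 + 1888·80 + 6043·88 = 187728 + 194028 + 551172 + 147825 + 151040 + 531784 = 1763577.
Divide by N: 1763577 / 24408 = 72.2541... → 72.25.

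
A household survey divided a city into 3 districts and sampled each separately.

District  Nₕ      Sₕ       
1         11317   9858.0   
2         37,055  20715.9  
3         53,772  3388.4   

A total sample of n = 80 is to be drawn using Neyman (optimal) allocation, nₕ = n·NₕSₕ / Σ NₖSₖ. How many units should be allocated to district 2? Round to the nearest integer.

58

1: NₕSₕ = 11317·9858.0 = 111562986
2: NₕSₕ = 37055·20715.9 = 767627674.5
3: NₕSₕ = 53772·3388.4 = 182201044.8
Σ NₕSₕ = 1061391705.3.
n_2 = 80·767627674.5/1061391705.3 = 57.858... → 58.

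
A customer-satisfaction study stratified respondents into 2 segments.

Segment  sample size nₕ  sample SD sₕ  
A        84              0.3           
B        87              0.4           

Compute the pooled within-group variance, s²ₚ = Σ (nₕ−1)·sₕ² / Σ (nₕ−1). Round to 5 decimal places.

Degrees of freedom: 83 + 86 = 169.
Σ(nₕ−1)sₕ² = 83·0.09 + 86·0.16 = 21.23.
s²ₚ = 21.23 / 169 = 0.1256213... → 0.12562.

0.12562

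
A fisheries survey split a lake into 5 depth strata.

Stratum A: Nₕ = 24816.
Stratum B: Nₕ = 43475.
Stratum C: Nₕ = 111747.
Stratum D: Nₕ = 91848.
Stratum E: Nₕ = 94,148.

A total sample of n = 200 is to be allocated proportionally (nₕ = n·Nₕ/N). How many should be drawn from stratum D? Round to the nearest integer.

N = 24816 + 43475 + 111747 + 91848 + 94148 = 366034.
n_D = 200·91848/366034 = 50.186... → 50.

50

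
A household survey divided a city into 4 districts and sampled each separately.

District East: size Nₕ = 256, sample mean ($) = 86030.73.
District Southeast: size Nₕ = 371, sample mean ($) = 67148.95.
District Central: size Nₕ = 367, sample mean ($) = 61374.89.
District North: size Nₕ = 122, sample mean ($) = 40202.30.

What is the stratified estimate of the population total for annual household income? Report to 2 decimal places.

East: 256·86030.73 = 22023866.88
Southeast: 371·67148.95 = 24912260.45
Central: 367·61374.89 = 22524584.63
North: 122·40202.30 = 4904680.6
τ̂ = Σ Nₕx̄ₕ = 74365392.56.

74365392.56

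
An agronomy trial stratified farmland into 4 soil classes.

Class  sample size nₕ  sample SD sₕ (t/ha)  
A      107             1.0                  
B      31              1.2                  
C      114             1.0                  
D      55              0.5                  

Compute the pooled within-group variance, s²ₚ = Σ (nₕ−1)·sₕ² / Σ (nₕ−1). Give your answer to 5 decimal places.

0.90990

Degrees of freedom: 106 + 30 + 113 + 54 = 303.
Σ(nₕ−1)sₕ² = 106·1 + 30·1.44 + 113·1 + 54·0.25 = 275.7.
s²ₚ = 275.7 / 303 = 0.9099010... → 0.90990.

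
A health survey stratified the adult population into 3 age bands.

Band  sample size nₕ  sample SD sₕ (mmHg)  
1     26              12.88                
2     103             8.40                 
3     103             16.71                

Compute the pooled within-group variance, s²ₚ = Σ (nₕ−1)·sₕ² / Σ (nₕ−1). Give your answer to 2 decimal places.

1: (26−1)·12.88² = 25·165.8944 = 4147.36
2: (103−1)·8.40² = 102·70.56 = 7197.12
3: (103−1)·16.71² = 102·279.2241 = 28480.8582
Numerator = 39825.3382; denominator = Σ(nₕ−1) = 229.
s²ₚ = 39825.3382/229 = 173.9098... → 173.91.

173.91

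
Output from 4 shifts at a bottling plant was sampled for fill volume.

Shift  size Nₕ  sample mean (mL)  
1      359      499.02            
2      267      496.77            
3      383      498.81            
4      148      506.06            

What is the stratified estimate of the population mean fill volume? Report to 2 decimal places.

499.33

x̄_st = (Σ Nₕx̄ₕ) / (Σ Nₕ) = (359·499.02 + 267·496.77 + 383·498.81 + 148·506.06) / 1157
= 577726.88 / 1157 = 499.3318... → 499.33.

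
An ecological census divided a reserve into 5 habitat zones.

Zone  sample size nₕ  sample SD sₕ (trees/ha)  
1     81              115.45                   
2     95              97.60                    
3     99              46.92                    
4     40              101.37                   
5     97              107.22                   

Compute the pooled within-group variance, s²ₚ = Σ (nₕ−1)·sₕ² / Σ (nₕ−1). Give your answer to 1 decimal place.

9046.3

Degrees of freedom: 80 + 94 + 98 + 39 + 96 = 407.
Σ(nₕ−1)sₕ² = 80·13328.7025 + 94·9525.76 + 98·2201.4864 + 39·10275.8769 + 96·11496.1284 = 3681850.8327.
s²ₚ = 3681850.8327 / 407 = 9046.317... → 9046.3.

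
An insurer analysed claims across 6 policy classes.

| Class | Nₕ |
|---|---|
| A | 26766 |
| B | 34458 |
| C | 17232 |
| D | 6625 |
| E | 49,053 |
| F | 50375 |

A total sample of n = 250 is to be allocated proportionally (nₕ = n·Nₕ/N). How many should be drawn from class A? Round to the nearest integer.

Share of class A = 26766/184509 = 0.14507.
Allocate 250 × 0.14507 = 36.267... → 36.

36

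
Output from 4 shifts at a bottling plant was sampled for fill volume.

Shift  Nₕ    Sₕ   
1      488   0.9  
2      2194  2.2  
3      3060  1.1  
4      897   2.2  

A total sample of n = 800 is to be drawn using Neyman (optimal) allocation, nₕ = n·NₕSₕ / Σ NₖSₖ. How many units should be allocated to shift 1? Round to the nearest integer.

33

Σ NₕSₕ = 488·0.9 + 2194·2.2 + 3060·1.1 + 897·2.2 = 10605.4.
Share for 1: 439.2/10605.4 = 0.04141.
n_1 = 800 × 0.04141 = 33.130... → 33.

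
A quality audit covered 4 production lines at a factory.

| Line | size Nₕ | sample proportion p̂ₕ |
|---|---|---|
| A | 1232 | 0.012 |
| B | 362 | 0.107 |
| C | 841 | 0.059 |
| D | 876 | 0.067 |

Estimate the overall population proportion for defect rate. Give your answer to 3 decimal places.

0.049

N = 1232 + 362 + 841 + 876 = 3311.
Overall proportion = Σ (Nₕ/N)·p̂ₕ.
Σ Nₕp̂ₕ = 14.784 + 38.734 + 49.619 + 58.692 = 161.829.
161.829 / 3311 = 0.04888... → 0.049.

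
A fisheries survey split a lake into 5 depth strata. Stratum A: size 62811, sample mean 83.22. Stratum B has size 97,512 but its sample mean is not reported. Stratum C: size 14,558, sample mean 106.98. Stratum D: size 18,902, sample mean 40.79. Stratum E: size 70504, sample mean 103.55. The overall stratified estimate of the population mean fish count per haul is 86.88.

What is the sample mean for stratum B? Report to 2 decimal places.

83.12

Σ Nₕx̄ₕ = N·μ, so 97512·x̄_B = 264287·86.88 − (62811·83.22 + 14558·106.98 + 18902·40.79 + 70504·103.55).
= 22961254.56 − 14856248.04 = 8105006.52.
x̄_B = 8105006.52 / 97512 = 83.1180... → 83.12.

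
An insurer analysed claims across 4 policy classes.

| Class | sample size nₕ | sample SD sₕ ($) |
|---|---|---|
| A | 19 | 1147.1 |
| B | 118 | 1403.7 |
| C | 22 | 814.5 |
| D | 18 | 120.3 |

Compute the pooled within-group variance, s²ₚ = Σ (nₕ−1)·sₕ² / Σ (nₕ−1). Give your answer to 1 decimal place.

A: (19−1)·1147.1² = 18·1315838.41 = 23685091.38
B: (118−1)·1403.7² = 117·1970373.69 = 230533721.73
C: (22−1)·814.5² = 21·663410.25 = 13931615.25
D: (18−1)·120.3² = 17·14472.09 = 246025.53
Numerator = 268396453.89; denominator = Σ(nₕ−1) = 173.
s²ₚ = 268396453.89/173 = 1551424.589... → 1551424.6.

1551424.6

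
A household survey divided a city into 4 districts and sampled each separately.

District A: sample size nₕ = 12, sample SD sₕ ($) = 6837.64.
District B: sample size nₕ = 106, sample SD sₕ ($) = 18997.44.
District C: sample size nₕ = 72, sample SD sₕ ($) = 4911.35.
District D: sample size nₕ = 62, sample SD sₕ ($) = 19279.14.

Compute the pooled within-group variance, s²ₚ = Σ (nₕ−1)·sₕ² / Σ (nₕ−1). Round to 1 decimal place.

253203584.2

A: (12−1)·6837.64² = 11·46753320.7696 = 514286528.4656
B: (106−1)·18997.44² = 105·360902726.5536 = 37894786288.128
C: (72−1)·4911.35² = 71·24121358.8225 = 1712616476.3975
D: (62−1)·19279.14² = 61·371685239.1396 = 22672799587.5156
Numerator = 62794488880.5067; denominator = Σ(nₕ−1) = 248.
s²ₚ = 62794488880.5067/248 = 253203584.196... → 253203584.2.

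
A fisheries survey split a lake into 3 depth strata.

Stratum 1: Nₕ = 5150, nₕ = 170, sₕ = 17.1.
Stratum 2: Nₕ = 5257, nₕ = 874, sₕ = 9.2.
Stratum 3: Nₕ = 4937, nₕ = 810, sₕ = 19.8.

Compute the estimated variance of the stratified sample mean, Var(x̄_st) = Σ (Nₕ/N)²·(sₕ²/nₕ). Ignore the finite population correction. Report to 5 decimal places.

N = 15344; Wₕ = Nₕ/N.
stratum 1: (5150/15344)²·17.1²/170 = 0.19376734
stratum 2: (5257/15344)²·9.2²/874 = 0.01136745
stratum 3: (4937/15344)²·19.8²/810 = 0.05010654
Sum = 0.25524133 → 0.25524.

0.25524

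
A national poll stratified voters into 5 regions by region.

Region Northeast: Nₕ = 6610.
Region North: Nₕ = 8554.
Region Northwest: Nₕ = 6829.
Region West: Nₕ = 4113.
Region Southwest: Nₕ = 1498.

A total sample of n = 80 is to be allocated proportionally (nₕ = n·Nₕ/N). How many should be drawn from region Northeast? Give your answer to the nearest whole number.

19

N = 6610 + 8554 + 6829 + 4113 + 1498 = 27604.
n_Northeast = 80·6610/27604 = 19.157... → 19.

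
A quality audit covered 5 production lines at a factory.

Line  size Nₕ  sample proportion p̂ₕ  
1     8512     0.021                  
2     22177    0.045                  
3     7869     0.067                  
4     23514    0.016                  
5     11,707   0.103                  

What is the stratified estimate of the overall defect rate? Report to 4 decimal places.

Wₕ = Nₕ/N with N = 73779: 0.1154, 0.3006, 0.1067, 0.3187, 0.1587.
p̂_st = 0.1154·0.021 + 0.3006·0.045 + 0.1067·0.067 + 0.3187·0.016 + 0.1587·0.103 ≈ 0.044538... → 0.0445.

0.0445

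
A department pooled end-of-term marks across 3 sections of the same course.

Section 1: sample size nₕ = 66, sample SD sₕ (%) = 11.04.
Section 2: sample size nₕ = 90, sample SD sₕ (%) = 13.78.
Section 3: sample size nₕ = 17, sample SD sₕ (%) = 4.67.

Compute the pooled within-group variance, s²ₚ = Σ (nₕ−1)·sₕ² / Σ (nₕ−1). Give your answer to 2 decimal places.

1: (66−1)·11.04² = 65·121.8816 = 7922.304
2: (90−1)·13.78² = 89·189.8884 = 16900.0676
3: (17−1)·4.67² = 16·21.8089 = 348.9424
Numerator = 25171.314; denominator = Σ(nₕ−1) = 170.
s²ₚ = 25171.314/170 = 148.0666... → 148.07.

148.07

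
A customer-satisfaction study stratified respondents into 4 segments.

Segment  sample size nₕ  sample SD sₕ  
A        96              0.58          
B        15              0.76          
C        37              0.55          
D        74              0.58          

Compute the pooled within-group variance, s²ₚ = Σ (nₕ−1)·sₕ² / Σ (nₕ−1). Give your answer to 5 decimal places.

A: (96−1)·0.58² = 95·0.3364 = 31.958
B: (15−1)·0.76² = 14·0.5776 = 8.0864
C: (37−1)·0.55² = 36·0.3025 = 10.89
D: (74−1)·0.58² = 73·0.3364 = 24.5572
Numerator = 75.4916; denominator = Σ(nₕ−1) = 218.
s²ₚ = 75.4916/218 = 0.3462917... → 0.34629.

0.34629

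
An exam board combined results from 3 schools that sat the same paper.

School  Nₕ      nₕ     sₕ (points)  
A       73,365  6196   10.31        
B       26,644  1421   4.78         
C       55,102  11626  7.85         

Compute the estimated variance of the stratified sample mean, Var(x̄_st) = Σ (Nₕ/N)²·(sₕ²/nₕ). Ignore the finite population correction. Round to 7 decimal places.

0.0049813

N = 155111. Term for each stratum: Wₕ²sₕ²/nₕ.
Var(x̄_st) = 0.0038379434 + 0.0004744335 + 0.0006688959 = 0.0049812728 → 0.0049813.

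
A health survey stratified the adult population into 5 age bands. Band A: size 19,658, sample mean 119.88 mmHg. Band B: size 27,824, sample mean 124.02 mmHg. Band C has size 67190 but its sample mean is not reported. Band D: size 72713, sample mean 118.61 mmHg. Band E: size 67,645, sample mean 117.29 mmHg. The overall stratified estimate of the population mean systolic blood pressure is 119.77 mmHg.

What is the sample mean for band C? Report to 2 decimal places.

121.73

Σ Nₕx̄ₕ = N·μ, so 67190·x̄_C = 255030·119.77 − (19658·119.88 + 27824·124.02 + 72713·118.61 + 67645·117.29).
= 30544943.1 − 22365904.5 = 8179038.6.
x̄_C = 8179038.6 / 67190 = 121.7300... → 121.73.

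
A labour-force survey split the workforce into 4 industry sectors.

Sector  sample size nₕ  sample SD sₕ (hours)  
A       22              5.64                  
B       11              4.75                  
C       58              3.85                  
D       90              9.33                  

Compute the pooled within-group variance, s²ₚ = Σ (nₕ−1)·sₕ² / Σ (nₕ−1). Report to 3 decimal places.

53.592

A: (22−1)·5.64² = 21·31.8096 = 668.0016
B: (11−1)·4.75² = 10·22.5625 = 225.625
C: (58−1)·3.85² = 57·14.8225 = 844.8825
D: (90−1)·9.33² = 89·87.0489 = 7747.3521
Numerator = 9485.8612; denominator = Σ(nₕ−1) = 177.
s²ₚ = 9485.8612/177 = 53.59244... → 53.592.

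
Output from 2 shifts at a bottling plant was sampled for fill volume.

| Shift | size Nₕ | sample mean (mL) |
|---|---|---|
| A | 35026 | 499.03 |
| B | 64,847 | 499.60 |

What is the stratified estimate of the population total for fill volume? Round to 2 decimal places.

49876585.98

Estimate total by summing Nₕ·x̄ₕ over strata.
35026·499.03 + 64847·499.60 = 17479024.78 + 32397561.2 = 49876585.98.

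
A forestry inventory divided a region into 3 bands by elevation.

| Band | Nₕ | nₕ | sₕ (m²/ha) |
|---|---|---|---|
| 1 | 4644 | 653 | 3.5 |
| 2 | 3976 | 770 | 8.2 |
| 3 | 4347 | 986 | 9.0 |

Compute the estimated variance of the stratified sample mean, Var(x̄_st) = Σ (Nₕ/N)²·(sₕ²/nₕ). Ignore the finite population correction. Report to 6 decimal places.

N = 12967; Wₕ = Nₕ/N.
band 1: (4644/12967)²·3.5²/653 = 0.002406181
band 2: (3976/12967)²·8.2²/770 = 0.008210143
band 3: (4347/12967)²·9.0²/986 = 0.009232267
Sum = 0.019848591 → 0.019849.

0.019849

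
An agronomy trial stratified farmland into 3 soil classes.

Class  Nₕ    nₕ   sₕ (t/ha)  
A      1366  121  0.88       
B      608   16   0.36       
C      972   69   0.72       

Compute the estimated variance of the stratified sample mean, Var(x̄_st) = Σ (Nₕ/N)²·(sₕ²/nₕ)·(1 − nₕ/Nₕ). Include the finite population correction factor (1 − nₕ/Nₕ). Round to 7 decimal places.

N = 2946; Wₕ = Nₕ/N.
class A: (1366/2946)²·0.88²/121·(1 − 121/1366) = 0.0012541068
class B: (608/2946)²·0.36²/16·(1 − 16/608) = 0.0003359269
class C: (972/2946)²·0.72²/69·(1 − 69/972) = 0.0007598090
Sum = 0.0023498428 → 0.0023498.

0.0023498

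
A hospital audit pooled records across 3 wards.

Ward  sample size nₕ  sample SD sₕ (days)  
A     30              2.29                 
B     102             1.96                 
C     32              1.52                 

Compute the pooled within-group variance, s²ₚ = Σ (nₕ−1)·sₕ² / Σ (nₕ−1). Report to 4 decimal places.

3.7994

A: (30−1)·2.29² = 29·5.2441 = 152.0789
B: (102−1)·1.96² = 101·3.8416 = 388.0016
C: (32−1)·1.52² = 31·2.3104 = 71.6224
Numerator = 611.7029; denominator = Σ(nₕ−1) = 161.
s²ₚ = 611.7029/161 = 3.799397... → 3.7994.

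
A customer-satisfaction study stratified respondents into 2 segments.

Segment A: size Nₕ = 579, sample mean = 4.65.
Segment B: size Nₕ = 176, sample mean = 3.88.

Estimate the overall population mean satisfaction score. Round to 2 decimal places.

4.47

N = 755; weights Wₕ = Nₕ/N = (0.7669, 0.2331).
x̄_st = Σ Wₕ·x̄ₕ = 0.7669·4.65 + 0.2331·3.88 ≈ 4.4705...
→ 4.47.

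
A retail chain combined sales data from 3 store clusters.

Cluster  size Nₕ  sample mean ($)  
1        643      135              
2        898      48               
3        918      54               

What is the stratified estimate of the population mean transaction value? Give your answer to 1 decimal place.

73.0

N = 643 + 898 + 918 = 2459.
Weight each subgroup mean by Nₕ/N and sum.
Σ Nₕx̄ₕ = 643·135 + 898·48 + 918·54 = 86805 + 43104 + 49572 = 179481.
Divide by N: 179481 / 2459 = 72.989... → 73.0.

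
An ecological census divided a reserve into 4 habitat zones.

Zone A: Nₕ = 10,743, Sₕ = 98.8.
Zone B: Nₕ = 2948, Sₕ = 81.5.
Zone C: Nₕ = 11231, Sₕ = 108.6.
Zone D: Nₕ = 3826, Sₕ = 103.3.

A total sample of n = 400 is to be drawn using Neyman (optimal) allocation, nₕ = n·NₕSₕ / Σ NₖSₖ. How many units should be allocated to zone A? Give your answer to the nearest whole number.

146

A: NₕSₕ = 10743·98.8 = 1061408.4
B: NₕSₕ = 2948·81.5 = 240262
C: NₕSₕ = 11231·108.6 = 1219686.6
D: NₕSₕ = 3826·103.3 = 395225.8
Σ NₕSₕ = 2916582.8.
n_A = 400·1061408.4/2916582.8 = 145.569... → 146.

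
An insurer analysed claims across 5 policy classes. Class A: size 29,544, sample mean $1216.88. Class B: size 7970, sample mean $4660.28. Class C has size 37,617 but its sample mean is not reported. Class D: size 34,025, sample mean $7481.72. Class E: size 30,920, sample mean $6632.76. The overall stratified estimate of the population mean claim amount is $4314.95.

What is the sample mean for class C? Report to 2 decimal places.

1905.43

N = 29544 + 7970 + 37617 + 34025 + 30920 = 140076.
Overall total = μ·N = 4314.95·140076 = 604420936.2.
Subtract the known strata: 29544·1216.88 + 7970·4660.28 + 34025·7481.72 + 30920·6632.76 = 532744396.52.
Remaining total for class C: 604420936.2 − 532744396.52 = 71676539.68.
Divide by its size: 71676539.68 / 37617 = 1905.4295... → 1905.43.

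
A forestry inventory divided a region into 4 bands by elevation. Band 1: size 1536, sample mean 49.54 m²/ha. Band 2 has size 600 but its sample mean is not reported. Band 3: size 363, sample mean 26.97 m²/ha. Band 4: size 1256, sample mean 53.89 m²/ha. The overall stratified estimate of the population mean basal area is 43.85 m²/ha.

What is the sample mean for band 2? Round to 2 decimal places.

18.48

N = 1536 + 600 + 363 + 1256 = 3755.
Overall total = μ·N = 43.85·3755 = 164656.75.
Subtract the known strata: 1536·49.54 + 363·26.97 + 1256·53.89 = 153569.39.
Remaining total for band 2: 164656.75 − 153569.39 = 11087.36.
Divide by its size: 11087.36 / 600 = 18.4789... → 18.48.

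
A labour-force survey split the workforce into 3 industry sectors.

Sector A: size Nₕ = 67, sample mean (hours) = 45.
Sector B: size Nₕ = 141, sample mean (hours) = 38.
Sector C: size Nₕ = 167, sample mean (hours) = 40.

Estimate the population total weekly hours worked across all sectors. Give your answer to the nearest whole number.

15053

Population total = Σ Nₕ·x̄ₕ (each stratum's size times its mean).
67·45 + 141·38 + 167·40 = 3015 + 5358 + 6680 = 15053.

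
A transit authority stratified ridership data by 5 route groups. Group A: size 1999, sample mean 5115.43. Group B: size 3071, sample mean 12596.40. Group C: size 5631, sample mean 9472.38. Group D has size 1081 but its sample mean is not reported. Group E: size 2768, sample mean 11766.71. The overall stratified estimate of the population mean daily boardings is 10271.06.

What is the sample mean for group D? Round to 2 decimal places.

13529.52

N = 1999 + 3071 + 5631 + 1081 + 2768 = 14550.
Overall total = μ·N = 10271.06·14550 = 149443923.
Subtract the known strata: 1999·5115.43 + 3071·12596.40 + 5631·9472.38 + 2768·11766.71 = 134818514.03.
Remaining total for group D: 149443923 − 134818514.03 = 14625408.97.
Divide by its size: 14625408.97 / 1081 = 13529.5180... → 13529.52.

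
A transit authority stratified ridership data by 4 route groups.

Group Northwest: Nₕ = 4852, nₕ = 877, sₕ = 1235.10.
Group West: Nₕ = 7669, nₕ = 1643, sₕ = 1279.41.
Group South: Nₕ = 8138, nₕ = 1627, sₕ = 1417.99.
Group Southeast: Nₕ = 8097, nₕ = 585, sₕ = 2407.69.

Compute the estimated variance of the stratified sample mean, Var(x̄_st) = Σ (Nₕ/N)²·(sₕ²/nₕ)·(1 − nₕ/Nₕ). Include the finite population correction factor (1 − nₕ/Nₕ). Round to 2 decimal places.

N = 28756; Wₕ = Nₕ/N.
group Northwest: (4852/28756)²·1235.10²/877·(1 − 877/4852) = 40.57006
group West: (7669/28756)²·1279.41²/1643·(1 − 1643/7669) = 55.67918
group South: (8138/28756)²·1417.99²/1627·(1 − 1627/8138) = 79.18943
group Southeast: (8097/28756)²·2407.69²/585·(1 − 585/8097) = 728.90015
Sum = 904.33882 → 904.34.

904.34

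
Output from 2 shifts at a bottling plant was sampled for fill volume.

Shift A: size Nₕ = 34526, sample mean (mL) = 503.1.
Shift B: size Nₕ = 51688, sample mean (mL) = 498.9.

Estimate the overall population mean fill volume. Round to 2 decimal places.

N = 34526 + 51688 = 86214.
The stratified mean weights each stratum mean by its population share Nₕ/N.
Σ Nₕx̄ₕ = 34526·503.1 + 51688·498.9 = 17370030.6 + 25787143.2 = 43157173.8.
Divide by N: 43157173.8 / 86214 = 500.5820... → 500.58.

500.58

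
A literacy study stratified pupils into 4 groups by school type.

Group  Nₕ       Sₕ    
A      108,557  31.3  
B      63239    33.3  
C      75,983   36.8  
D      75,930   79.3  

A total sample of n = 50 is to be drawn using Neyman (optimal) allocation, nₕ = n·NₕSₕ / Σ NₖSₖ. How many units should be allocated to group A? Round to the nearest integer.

12

Σ NₕSₕ = 108557·31.3 + 63239·33.3 + 75983·36.8 + 75930·79.3 = 14321116.2.
Share for A: 3397834.1/14321116.2 = 0.23726.
n_A = 50 × 0.23726 = 11.863... → 12.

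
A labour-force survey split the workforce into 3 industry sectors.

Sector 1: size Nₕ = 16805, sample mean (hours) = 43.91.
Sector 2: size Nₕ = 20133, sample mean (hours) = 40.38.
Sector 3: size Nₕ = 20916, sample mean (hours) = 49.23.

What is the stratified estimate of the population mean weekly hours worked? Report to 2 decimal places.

44.60

x̄_st = (Σ Nₕx̄ₕ) / (Σ Nₕ) = (16805·43.91 + 20133·40.38 + 20916·49.23) / 57854
= 2580572.77 / 57854 = 44.6049... → 44.60.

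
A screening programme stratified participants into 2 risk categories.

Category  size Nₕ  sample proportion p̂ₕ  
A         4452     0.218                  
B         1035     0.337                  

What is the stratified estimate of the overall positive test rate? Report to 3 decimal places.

0.240

N = 4452 + 1035 = 5487.
Overall proportion = Σ (Nₕ/N)·p̂ₕ.
Σ Nₕp̂ₕ = 970.536 + 348.795 = 1319.331.
1319.331 / 5487 = 0.24045... → 0.240.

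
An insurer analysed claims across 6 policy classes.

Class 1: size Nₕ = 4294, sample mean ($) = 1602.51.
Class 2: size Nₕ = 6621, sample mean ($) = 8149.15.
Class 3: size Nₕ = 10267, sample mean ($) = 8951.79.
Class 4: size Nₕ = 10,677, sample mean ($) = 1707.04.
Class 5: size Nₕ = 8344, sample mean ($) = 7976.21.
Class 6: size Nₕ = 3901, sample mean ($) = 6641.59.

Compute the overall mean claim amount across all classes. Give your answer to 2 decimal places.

x̄_st = (Σ Nₕx̄ₕ) / (Σ Nₕ) = (4294·1602.51 + 6621·8149.15 + 10267·8951.79 + 10677·1707.04 + 8344·7976.21 + 3901·6641.59) / 44104
= 263433132.93 / 44104 = 5972.9987... → 5973.00.

5973.00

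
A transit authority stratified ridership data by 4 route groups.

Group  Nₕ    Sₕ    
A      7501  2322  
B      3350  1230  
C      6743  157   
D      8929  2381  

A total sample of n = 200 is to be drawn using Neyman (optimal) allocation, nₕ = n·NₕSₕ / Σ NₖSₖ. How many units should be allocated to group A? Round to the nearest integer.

79

Σ NₕSₕ = 7501·2322 + 3350·1230 + 6743·157 + 8929·2381 = 43856422.
Share for A: 17417322/43856422 = 0.39714.
n_A = 200 × 0.39714 = 79.429... → 79.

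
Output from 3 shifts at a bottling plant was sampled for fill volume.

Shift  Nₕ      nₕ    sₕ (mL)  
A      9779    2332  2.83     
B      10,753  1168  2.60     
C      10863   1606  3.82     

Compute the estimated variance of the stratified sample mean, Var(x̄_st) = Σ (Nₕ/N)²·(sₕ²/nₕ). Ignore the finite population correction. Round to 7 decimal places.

N = 31395; Wₕ = Nₕ/N.
shift A: (9779/31395)²·2.83²/2332 = 0.0003332056
shift B: (10753/31395)²·2.60²/1168 = 0.0006789568
shift C: (10863/31395)²·3.82²/1606 = 0.0010878268
Sum = 0.0020999892 → 0.0021000.

0.0021000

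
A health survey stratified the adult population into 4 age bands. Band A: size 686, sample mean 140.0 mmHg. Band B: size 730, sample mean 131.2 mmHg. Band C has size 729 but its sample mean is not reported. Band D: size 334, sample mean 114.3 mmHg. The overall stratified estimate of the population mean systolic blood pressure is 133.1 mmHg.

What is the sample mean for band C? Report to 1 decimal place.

Σ Nₕx̄ₕ = N·μ, so 729·x̄_C = 2479·133.1 − (686·140.0 + 730·131.2 + 334·114.3).
= 329954.9 − 229992.2 = 99962.7.
x̄_C = 99962.7 / 729 = 137.123... → 137.1.

137.1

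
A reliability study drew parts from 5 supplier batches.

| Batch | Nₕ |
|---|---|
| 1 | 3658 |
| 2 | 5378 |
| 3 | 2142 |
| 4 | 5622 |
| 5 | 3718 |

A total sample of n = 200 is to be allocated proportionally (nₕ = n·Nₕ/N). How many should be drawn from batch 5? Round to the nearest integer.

Share of batch 5 = 3718/20518 = 0.18121.
Allocate 200 × 0.18121 = 36.241... → 36.

36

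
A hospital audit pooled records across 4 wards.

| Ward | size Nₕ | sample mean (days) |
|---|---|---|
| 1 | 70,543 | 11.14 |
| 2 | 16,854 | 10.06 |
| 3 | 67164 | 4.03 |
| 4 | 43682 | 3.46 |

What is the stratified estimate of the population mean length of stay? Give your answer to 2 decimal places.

N = 70543 + 16854 + 67164 + 43682 = 198243.
The stratified mean weights each stratum mean by its population share Nₕ/N.
Σ Nₕx̄ₕ = 70543·11.14 + 16854·10.06 + 67164·4.03 + 43682·3.46 = 785849.02 + 169551.24 + 270670.92 + 151139.72 = 1377210.9.
Divide by N: 1377210.9 / 198243 = 6.9471... → 6.95.

6.95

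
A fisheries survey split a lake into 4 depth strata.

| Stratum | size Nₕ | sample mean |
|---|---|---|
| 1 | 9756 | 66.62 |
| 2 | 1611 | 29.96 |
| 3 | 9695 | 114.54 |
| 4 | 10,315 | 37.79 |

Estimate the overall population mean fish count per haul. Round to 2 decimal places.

70.07

N = 31377; weights Wₕ = Nₕ/N = (0.3109, 0.0513, 0.3090, 0.3287).
x̄_st = Σ Wₕ·x̄ₕ = 0.3109·66.62 + 0.0513·29.96 + 0.3090·114.54 + 0.3287·37.79 ≈ 70.0666...
→ 70.07.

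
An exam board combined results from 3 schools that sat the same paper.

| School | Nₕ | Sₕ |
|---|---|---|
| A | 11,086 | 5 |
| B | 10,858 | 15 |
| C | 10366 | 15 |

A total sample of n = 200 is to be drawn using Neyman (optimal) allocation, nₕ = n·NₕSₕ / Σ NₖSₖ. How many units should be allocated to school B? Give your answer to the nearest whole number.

A: NₕSₕ = 11086·5 = 55430
B: NₕSₕ = 10858·15 = 162870
C: NₕSₕ = 10366·15 = 155490
Σ NₕSₕ = 373790.
n_B = 200·162870/373790 = 87.145... → 87.

87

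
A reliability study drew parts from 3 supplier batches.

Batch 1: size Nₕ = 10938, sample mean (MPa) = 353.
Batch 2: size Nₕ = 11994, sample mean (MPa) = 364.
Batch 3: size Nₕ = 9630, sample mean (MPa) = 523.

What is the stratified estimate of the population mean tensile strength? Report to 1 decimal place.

x̄_st = (Σ Nₕx̄ₕ) / (Σ Nₕ) = (10938·353 + 11994·364 + 9630·523) / 32562
= 13263420 / 32562 = 407.328... → 407.3.

407.3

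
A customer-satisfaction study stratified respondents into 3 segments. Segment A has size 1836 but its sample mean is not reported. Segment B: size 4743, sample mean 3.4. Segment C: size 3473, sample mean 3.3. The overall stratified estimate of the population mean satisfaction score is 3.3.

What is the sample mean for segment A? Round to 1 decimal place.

N = 1836 + 4743 + 3473 = 10052.
Overall total = μ·N = 3.3·10052 = 33171.6.
Subtract the known strata: 4743·3.4 + 3473·3.3 = 27587.1.
Remaining total for segment A: 33171.6 − 27587.1 = 5584.5.
Divide by its size: 5584.5 / 1836 = 3.042... → 3.0.

3.0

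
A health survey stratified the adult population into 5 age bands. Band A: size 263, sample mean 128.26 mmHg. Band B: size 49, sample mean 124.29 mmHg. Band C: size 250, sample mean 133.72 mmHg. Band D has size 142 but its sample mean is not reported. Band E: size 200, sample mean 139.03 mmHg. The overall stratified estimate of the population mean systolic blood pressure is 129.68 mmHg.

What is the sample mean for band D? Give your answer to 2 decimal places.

113.89

N = 263 + 49 + 250 + 142 + 200 = 904.
Overall total = μ·N = 129.68·904 = 117230.72.
Subtract the known strata: 263·128.26 + 49·124.29 + 250·133.72 + 200·139.03 = 101058.59.
Remaining total for band D: 117230.72 − 101058.59 = 16172.13.
Divide by its size: 16172.13 / 142 = 113.8882... → 113.89.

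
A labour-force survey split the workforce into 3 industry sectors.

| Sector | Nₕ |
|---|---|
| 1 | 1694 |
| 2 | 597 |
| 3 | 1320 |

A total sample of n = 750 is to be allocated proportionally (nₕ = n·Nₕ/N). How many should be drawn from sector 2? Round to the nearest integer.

N = 1694 + 597 + 1320 = 3611.
n_2 = 750·597/3611 = 123.996... → 124.

124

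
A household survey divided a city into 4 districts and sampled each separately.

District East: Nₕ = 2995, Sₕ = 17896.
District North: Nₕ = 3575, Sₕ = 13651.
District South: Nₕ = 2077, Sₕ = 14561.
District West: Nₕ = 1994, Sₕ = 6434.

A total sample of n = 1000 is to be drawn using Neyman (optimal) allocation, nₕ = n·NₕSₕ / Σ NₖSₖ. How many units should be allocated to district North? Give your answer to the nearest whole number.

335

Σ NₕSₕ = 2995·17896 + 3575·13651 + 2077·14561 + 1994·6434 = 145473438.
Share for North: 48802325/145473438 = 0.33547.
n_North = 1000 × 0.33547 = 335.472... → 335.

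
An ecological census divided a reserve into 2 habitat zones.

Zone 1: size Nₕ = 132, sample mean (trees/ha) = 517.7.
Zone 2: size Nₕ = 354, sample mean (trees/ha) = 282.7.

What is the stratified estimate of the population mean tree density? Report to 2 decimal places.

346.53

x̄_st = (Σ Nₕx̄ₕ) / (Σ Nₕ) = (132·517.7 + 354·282.7) / 486
= 168412.2 / 486 = 346.5272... → 346.53.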